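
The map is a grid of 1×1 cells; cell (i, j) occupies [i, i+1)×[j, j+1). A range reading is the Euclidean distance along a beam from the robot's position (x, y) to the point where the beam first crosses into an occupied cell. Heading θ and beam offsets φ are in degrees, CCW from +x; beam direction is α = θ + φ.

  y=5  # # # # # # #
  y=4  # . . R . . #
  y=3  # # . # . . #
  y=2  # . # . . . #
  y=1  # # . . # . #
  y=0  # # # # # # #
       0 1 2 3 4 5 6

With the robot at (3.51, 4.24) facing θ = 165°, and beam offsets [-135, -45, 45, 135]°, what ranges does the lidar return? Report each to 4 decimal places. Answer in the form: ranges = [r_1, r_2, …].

beam 1: φ=-135°, α=30°
  cosα=0.8660 sinα=0.5000 | (3,4) | tMaxX 0.5658 tMaxY 1.5200 | tΔX 1.1547 tΔY 2.0000
    t=0.5658 [x] (4,4)
    t=1.5200 [y] (4,5) — stop
  → r_1 = 1.5200
beam 2: φ=-45°, α=120°
  cosα=-0.5000 sinα=0.8660 | (3,4) | tMaxX 1.0200 tMaxY 0.8776 | tΔX 2.0000 tΔY 1.1547
    t=0.8776 [y] (3,5) — stop
  → r_2 = 0.8776
beam 3: φ=45°, α=210°
  cosα=-0.8660 sinα=-0.5000 | (3,4) | tMaxX 0.5889 tMaxY 0.4800 | tΔX 1.1547 tΔY 2.0000
    t=0.4800 [y] (3,3) — stop
  → r_3 = 0.4800
beam 4: φ=135°, α=300°
  cosα=0.5000 sinα=-0.8660 | (3,4) | tMaxX 0.9800 tMaxY 0.2771 | tΔX 2.0000 tΔY 1.1547
    t=0.2771 [y] (3,3) — stop
  → r_4 = 0.2771

ranges = [1.5200, 0.8776, 0.4800, 0.2771]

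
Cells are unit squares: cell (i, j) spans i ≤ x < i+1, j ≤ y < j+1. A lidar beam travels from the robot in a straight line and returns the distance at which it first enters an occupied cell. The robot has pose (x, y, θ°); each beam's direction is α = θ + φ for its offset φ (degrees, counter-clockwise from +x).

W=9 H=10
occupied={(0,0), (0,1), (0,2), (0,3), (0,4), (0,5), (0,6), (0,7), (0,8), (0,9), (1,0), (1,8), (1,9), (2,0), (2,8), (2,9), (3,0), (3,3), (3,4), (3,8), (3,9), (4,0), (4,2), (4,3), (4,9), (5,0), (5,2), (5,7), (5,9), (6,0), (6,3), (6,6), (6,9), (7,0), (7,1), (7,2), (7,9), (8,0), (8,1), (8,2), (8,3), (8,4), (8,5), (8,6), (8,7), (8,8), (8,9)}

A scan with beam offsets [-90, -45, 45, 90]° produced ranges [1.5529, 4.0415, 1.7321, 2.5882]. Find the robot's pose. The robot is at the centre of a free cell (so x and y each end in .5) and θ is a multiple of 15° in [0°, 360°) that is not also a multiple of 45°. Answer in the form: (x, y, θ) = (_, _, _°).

Enumerate (i+0.5, j+0.5, θ) over the 43 free cells and 16 admissible headings. For each, cast all 4 beams and compare to the given ranges.
  (4.5, 4.5, 120°): beam 1 = 4.0415 ≠ 1.5529 ✗
  (5.5, 6.5, 300°): beam 1 = 5.1962 ≠ 1.5529 ✗
  (7.5, 8.5, 165°): beam 1 = 0.5176 ≠ 1.5529 ✗
  (6.5, 5.5, 210°): beam 1 = 0.5774 ≠ 1.5529 ✗
  …
  (4.5, 5.5, 15°): r_1=1.5529, r_2=4.0415, r_3=1.7321, r_4=2.5882 — all match ✓
Only this pose fits every beam.

(x, y, θ) = (4.5, 5.5, 15°)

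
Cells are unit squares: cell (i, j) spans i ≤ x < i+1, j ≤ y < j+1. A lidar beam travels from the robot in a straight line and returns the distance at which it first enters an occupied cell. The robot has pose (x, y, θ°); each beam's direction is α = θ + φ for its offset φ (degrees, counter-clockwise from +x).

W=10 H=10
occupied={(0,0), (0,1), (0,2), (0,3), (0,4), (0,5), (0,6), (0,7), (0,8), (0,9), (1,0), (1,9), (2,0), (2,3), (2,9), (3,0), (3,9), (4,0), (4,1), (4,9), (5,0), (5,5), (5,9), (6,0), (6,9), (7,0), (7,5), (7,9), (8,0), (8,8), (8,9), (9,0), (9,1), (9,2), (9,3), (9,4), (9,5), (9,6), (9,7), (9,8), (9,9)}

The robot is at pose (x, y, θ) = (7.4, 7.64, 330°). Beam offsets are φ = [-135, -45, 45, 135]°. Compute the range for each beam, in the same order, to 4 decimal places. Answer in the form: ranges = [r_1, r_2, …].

ranges = [6.6258, 1.6979, 1.3909, 1.4080]

beam 1: φ=-135°, α=195°
  cosα=-0.9659 sinα=-0.2588 | (7,7) | tMaxX 0.4141 tMaxY 2.4728 | tΔX 1.0353 tΔY 3.8637
    t=0.4141 [x] (6,7)
    t=1.4494 [x] (5,7)
    t=2.4728 [y] (5,6)
    t=2.4847 [x] (4,6)
    t=3.5199 [x] (3,6)
    t=4.5552 [x] (2,6)
    t=5.5905 [x] (1,6)
    t=6.3365 [y] (1,5)
    t=6.6258 [x] (0,5) — stop
  → r_1 = 6.6258
beam 2: φ=-45°, α=285°
  cosα=0.2588 sinα=-0.9659 | (7,7) | tMaxX 2.3182 tMaxY 0.6626 | tΔX 3.8637 tΔY 1.0353
    t=0.6626 [y] (7,6)
    t=1.6979 [y] (7,5) — stop
  → r_2 = 1.6979
beam 3: φ=45°, α=15°
  cosα=0.9659 sinα=0.2588 | (7,7) | tMaxX 0.6212 tMaxY 1.3909 | tΔX 1.0353 tΔY 3.8637
    t=0.6212 [x] (8,7)
    t=1.3909 [y] (8,8) — stop
  → r_3 = 1.3909
beam 4: φ=135°, α=105°
  cosα=-0.2588 sinα=0.9659 | (7,7) | tMaxX 1.5455 tMaxY 0.3727 | tΔX 3.8637 tΔY 1.0353
    t=0.3727 [y] (7,8)
    t=1.4080 [y] (7,9) — stop
  → r_4 = 1.4080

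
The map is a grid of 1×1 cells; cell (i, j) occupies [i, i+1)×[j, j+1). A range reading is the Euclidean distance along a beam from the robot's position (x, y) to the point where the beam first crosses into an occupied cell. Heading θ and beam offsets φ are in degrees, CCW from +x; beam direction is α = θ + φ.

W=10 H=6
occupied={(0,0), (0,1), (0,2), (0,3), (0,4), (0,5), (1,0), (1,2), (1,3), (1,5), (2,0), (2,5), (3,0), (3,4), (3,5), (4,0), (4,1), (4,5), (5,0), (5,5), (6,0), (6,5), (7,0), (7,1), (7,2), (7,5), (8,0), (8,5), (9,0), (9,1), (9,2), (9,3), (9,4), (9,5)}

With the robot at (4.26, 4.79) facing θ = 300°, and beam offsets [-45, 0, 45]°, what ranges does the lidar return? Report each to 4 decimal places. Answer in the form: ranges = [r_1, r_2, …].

beam 1: φ=-45°, α=255°
  d=(-0.2588,-0.9659)  start (4,4)  tX=1.0046 tY=0.8179  stride 1/|dx|=3.8637 1/|dy|=1.0353
    cross y-line → (4,3), t=0.8179
    cross x-line → (3,3), t=1.0046
    cross y-line → (3,2), t=1.8531
    cross y-line → (3,1), t=2.8884
    cross y-line → (3,0), t=3.9237 (wall)
  → r_1 = 3.9237
beam 2: φ=0°, α=300°
  d=(0.5000,-0.8660)  start (4,4)  tX=1.4800 tY=0.9122  stride 1/|dx|=2.0000 1/|dy|=1.1547
    cross y-line → (4,3), t=0.9122
    cross x-line → (5,3), t=1.4800
    cross y-line → (5,2), t=2.0669
    cross y-line → (5,1), t=3.2216
    cross x-line → (6,1), t=3.4800
    cross y-line → (6,0), t=4.3763 (wall)
  → r_2 = 4.3763
beam 3: φ=45°, α=345°
  d=(0.9659,-0.2588)  start (4,4)  tX=0.7661 tY=3.0523  stride 1/|dx|=1.0353 1/|dy|=3.8637
    cross x-line → (5,4), t=0.7661
    cross x-line → (6,4), t=1.8014
    cross x-line → (7,4), t=2.8367
    cross y-line → (7,3), t=3.0523
    cross x-line → (8,3), t=3.8719
    cross x-line → (9,3), t=4.9072 (wall)
  → r_3 = 4.9072

ranges = [3.9237, 4.3763, 4.9072]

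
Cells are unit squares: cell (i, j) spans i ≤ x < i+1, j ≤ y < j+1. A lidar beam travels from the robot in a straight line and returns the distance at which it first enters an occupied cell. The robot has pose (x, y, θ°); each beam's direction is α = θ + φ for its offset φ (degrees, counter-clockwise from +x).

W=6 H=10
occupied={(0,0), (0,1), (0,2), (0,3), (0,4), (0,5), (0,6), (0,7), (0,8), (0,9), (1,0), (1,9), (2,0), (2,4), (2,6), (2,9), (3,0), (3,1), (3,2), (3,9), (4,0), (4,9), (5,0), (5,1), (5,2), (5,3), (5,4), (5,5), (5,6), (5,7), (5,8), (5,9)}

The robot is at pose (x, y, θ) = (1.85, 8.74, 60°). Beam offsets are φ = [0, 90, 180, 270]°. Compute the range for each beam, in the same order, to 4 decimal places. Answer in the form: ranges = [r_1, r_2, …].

ranges = [0.3002, 0.5200, 1.7000, 3.6373]

beam 1: φ=0°, α=60°
  dir = (cos 60°, sin 60°) = (0.5000, 0.8660); from cell (1,8)
  next x-line at t=0.3000, next y-line at t=0.3002; Δt_x=2.0000, Δt_y=1.1547
    x: enter (2,8) at t=0.3000
    y: enter (2,9) at t=0.3002 ← occupied
  → r_1 = 0.3002
beam 2: φ=90°, α=150°
  dir = (cos 150°, sin 150°) = (-0.8660, 0.5000); from cell (1,8)
  next x-line at t=0.9815, next y-line at t=0.5200; Δt_x=1.1547, Δt_y=2.0000
    y: enter (1,9) at t=0.5200 ← occupied
  → r_2 = 0.5200
beam 3: φ=180°, α=240°
  dir = (cos 240°, sin 240°) = (-0.5000, -0.8660); from cell (1,8)
  next x-line at t=1.7000, next y-line at t=0.8545; Δt_x=2.0000, Δt_y=1.1547
    y: enter (1,7) at t=0.8545
    x: enter (0,7) at t=1.7000 ← occupied
  → r_3 = 1.7000
beam 4: φ=270°, α=330°
  dir = (cos 330°, sin 330°) = (0.8660, -0.5000); from cell (1,8)
  next x-line at t=0.1732, next y-line at t=1.4800; Δt_x=1.1547, Δt_y=2.0000
    x: enter (2,8) at t=0.1732
    x: enter (3,8) at t=1.3279
    y: enter (3,7) at t=1.4800
    x: enter (4,7) at t=2.4826
    y: enter (4,6) at t=3.4800
    x: enter (5,6) at t=3.6373 ← occupied
  → r_4 = 3.6373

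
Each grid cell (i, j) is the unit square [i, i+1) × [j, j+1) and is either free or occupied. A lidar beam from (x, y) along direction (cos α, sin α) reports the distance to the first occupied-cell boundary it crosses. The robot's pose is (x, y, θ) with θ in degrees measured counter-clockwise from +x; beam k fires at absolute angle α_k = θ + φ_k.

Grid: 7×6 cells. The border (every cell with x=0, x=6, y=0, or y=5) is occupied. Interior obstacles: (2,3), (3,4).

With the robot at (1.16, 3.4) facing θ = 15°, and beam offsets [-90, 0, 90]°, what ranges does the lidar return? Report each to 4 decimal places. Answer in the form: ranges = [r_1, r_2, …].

ranges = [2.4847, 0.8696, 0.6182]

beam 1: φ=-90°, α=285°
  d=(0.2588,-0.9659)  start (1,3)  tX=3.2455 tY=0.4141  stride 1/|dx|=3.8637 1/|dy|=1.0353
    cross y-line → (1,2), t=0.4141
    cross y-line → (1,1), t=1.4494
    cross y-line → (1,0), t=2.4847 (wall)
  → r_1 = 2.4847
beam 2: φ=0°, α=15°
  d=(0.9659,0.2588)  start (1,3)  tX=0.8696 tY=2.3182  stride 1/|dx|=1.0353 1/|dy|=3.8637
    cross x-line → (2,3), t=0.8696 (wall)
  → r_2 = 0.8696
beam 3: φ=90°, α=105°
  d=(-0.2588,0.9659)  start (1,3)  tX=0.6182 tY=0.6212  stride 1/|dx|=3.8637 1/|dy|=1.0353
    cross x-line → (0,3), t=0.6182 (wall)
  → r_3 = 0.6182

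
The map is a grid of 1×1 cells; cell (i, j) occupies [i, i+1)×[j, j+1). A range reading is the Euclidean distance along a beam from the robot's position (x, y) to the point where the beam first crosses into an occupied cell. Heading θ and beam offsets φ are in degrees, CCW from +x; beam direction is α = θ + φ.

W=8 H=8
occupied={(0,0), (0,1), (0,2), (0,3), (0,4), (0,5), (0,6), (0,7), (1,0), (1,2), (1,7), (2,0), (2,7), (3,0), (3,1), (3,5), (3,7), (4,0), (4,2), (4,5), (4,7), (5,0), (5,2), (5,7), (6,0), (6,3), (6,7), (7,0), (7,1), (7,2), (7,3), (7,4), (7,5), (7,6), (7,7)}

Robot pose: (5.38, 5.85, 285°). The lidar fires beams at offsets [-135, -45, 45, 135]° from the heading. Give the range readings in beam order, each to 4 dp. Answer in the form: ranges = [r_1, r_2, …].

beam 1: φ=-135°, α=150°
  cosα=-0.8660 sinα=0.5000 | (5,5) | tMaxX 0.4388 tMaxY 0.3000 | tΔX 1.1547 tΔY 2.0000
    t=0.3000 [y] (5,6)
    t=0.4388 [x] (4,6)
    t=1.5935 [x] (3,6)
    t=2.3000 [y] (3,7) — stop
  → r_1 = 2.3000
beam 2: φ=-45°, α=240°
  cosα=-0.5000 sinα=-0.8660 | (5,5) | tMaxX 0.7600 tMaxY 0.9815 | tΔX 2.0000 tΔY 1.1547
    t=0.7600 [x] (4,5) — stop
  → r_2 = 0.7600
beam 3: φ=45°, α=330°
  cosα=0.8660 sinα=-0.5000 | (5,5) | tMaxX 0.7159 tMaxY 1.7000 | tΔX 1.1547 tΔY 2.0000
    t=0.7159 [x] (6,5)
    t=1.7000 [y] (6,4)
    t=1.8706 [x] (7,4) — stop
  → r_3 = 1.8706
beam 4: φ=135°, α=60°
  cosα=0.5000 sinα=0.8660 | (5,5) | tMaxX 1.2400 tMaxY 0.1732 | tΔX 2.0000 tΔY 1.1547
    t=0.1732 [y] (5,6)
    t=1.2400 [x] (6,6)
    t=1.3279 [y] (6,7) — stop
  → r_4 = 1.3279

ranges = [2.3000, 0.7600, 1.8706, 1.3279]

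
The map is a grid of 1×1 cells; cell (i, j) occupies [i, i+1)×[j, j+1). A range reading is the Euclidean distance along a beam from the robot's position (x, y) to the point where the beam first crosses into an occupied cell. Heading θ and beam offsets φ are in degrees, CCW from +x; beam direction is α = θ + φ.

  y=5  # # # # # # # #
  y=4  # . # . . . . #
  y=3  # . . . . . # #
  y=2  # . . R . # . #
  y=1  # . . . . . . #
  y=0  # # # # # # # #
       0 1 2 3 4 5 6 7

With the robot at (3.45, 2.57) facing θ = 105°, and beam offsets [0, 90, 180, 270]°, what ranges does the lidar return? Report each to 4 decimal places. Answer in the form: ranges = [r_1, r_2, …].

beam 1: φ=0°, α=105°
  d=(-0.2588,0.9659)  start (3,2)  tX=1.7387 tY=0.4452  stride 1/|dx|=3.8637 1/|dy|=1.0353
    cross y-line → (3,3), t=0.4452
    cross y-line → (3,4), t=1.4804
    cross x-line → (2,4), t=1.7387 (wall)
  → r_1 = 1.7387
beam 2: φ=90°, α=195°
  d=(-0.9659,-0.2588)  start (3,2)  tX=0.4659 tY=2.2023  stride 1/|dx|=1.0353 1/|dy|=3.8637
    cross x-line → (2,2), t=0.4659
    cross x-line → (1,2), t=1.5012
    cross y-line → (1,1), t=2.2023
    cross x-line → (0,1), t=2.5364 (wall)
  → r_2 = 2.5364
beam 3: φ=180°, α=285°
  d=(0.2588,-0.9659)  start (3,2)  tX=2.1250 tY=0.5901  stride 1/|dx|=3.8637 1/|dy|=1.0353
    cross y-line → (3,1), t=0.5901
    cross y-line → (3,0), t=1.6254 (wall)
  → r_3 = 1.6254
beam 4: φ=270°, α=15°
  d=(0.9659,0.2588)  start (3,2)  tX=0.5694 tY=1.6614  stride 1/|dx|=1.0353 1/|dy|=3.8637
    cross x-line → (4,2), t=0.5694
    cross x-line → (5,2), t=1.6047 (wall)
  → r_4 = 1.6047

ranges = [1.7387, 2.5364, 1.6254, 1.6047]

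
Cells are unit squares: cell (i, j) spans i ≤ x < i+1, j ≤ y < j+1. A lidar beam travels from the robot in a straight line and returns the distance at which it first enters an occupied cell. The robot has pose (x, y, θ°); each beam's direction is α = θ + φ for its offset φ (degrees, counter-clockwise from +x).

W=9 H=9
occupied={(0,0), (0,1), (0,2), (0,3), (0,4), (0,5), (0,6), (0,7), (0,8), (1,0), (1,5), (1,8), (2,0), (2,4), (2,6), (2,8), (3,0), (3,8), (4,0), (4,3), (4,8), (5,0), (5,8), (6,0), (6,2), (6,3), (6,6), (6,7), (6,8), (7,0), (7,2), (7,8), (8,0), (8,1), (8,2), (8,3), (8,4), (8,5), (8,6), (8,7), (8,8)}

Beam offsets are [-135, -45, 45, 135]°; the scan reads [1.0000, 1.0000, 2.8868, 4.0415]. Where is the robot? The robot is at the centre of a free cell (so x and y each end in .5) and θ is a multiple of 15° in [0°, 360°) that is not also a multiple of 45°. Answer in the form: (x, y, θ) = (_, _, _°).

(x, y, θ) = (5.5, 4.5, 345°)

Enumerate (i+0.5, j+0.5, θ) over the 40 free cells and 16 admissible headings. For each, cast all 4 beams and compare to the given ranges.
  (2.5, 2.5, 60°): beam 1 = 1.5529 ≠ 1.0000 ✗
  (4.5, 2.5, 255°): beam 1 = 0.5774 ≠ 1.0000 ✗
  (3.5, 2.5, 165°): beam 2 = 1.7321 ≠ 1.0000 ✗
  (5.5, 6.5, 210°): beam 1 = 1.5529 ≠ 1.0000 ✗
  (1.5, 1.5, 285°): beam 1 = 0.5774 ≠ 1.0000 ✗
  …
  (5.5, 4.5, 345°): r_1=1.0000, r_2=1.0000, r_3=2.8868, r_4=4.0415 — all match ✓
Unique over the lattice → pose = (5.5, 4.5, 345°).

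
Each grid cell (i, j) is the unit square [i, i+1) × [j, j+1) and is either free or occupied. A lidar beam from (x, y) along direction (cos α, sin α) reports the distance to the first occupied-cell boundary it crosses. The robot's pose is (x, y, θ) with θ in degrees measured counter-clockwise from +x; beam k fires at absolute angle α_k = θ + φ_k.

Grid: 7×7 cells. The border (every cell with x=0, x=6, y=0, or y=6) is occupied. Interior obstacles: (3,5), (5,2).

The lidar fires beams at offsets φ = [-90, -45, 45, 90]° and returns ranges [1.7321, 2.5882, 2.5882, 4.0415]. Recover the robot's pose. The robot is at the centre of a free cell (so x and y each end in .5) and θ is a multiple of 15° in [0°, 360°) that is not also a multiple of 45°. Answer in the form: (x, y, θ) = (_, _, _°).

(x, y, θ) = (2.5, 3.5, 300°)

Candidates: 23 free-cell centres × 16 headings = 368 poses. Raycast each; keep the one whose scan matches to 4 dp.
  (2.5, 1.5, 285°): beam 1 = 1.5529 ≠ 1.7321 ✗
  (1.5, 3.5, 165°): beam 1 = 2.5882 ≠ 1.7321 ✗
  (3.5, 4.5, 210°): beam 1 = 0.5774 ≠ 1.7321 ✗
  …
  (2.5, 3.5, 300°): r_1=1.7321, r_2=2.5882, r_3=2.5882, r_4=4.0415 — all match ✓
No second candidate reproduces the full scan.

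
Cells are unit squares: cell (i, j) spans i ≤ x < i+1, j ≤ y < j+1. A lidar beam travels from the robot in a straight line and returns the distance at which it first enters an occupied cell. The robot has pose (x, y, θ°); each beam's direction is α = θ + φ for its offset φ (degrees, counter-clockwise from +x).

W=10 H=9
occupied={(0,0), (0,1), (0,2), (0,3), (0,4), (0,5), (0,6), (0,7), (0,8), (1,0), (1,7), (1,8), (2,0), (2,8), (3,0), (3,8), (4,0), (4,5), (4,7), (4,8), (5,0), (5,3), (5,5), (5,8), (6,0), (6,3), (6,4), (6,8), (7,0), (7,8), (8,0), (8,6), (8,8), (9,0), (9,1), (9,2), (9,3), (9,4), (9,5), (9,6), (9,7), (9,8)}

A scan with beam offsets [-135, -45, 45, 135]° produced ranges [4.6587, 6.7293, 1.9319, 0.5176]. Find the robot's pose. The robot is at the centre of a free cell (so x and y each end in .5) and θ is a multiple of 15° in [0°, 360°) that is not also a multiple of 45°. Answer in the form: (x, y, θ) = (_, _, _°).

(x, y, θ) = (4.5, 1.5, 150°)

The pose lattice has 48·16 = 768 candidates. Test each by forward raycasting.
  (6.5, 5.5, 15°): beam 1 = 0.5774 ≠ 4.6587 ✗
  (3.5, 2.5, 165°): beam 1 = 1.7321 ≠ 4.6587 ✗
  (4.5, 2.5, 120°): beam 2 = 2.5882 ≠ 6.7293 ✗
  …
  (4.5, 1.5, 150°): r_1=4.6587, r_2=6.7293, r_3=1.9319, r_4=0.5176 — all match ✓
Unique over the lattice → pose = (4.5, 1.5, 150°).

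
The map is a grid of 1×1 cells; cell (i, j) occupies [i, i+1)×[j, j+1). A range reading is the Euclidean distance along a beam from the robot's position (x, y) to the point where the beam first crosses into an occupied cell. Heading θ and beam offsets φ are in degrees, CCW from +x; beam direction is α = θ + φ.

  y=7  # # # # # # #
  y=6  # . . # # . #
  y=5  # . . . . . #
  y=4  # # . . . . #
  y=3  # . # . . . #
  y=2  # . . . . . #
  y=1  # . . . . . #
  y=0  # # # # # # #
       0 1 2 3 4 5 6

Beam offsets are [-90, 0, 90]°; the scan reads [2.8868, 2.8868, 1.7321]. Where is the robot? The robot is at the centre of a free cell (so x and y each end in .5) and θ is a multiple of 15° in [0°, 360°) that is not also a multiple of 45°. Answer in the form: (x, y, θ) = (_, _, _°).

The pose lattice has 26·16 = 416 candidates. Test each by forward raycasting.
  (5.5, 2.5, 30°): beam 1 = 1.0000 ≠ 2.8868 ✗
  (5.5, 6.5, 60°): beam 1 = 0.5774 ≠ 2.8868 ✗
  (2.5, 2.5, 75°): beam 1 = 3.6235 ≠ 2.8868 ✗
  …
  (4.5, 3.5, 240°): r_1=2.8868, r_2=2.8868, r_3=1.7321 — all match ✓
Only this pose fits every beam.

(x, y, θ) = (4.5, 3.5, 240°)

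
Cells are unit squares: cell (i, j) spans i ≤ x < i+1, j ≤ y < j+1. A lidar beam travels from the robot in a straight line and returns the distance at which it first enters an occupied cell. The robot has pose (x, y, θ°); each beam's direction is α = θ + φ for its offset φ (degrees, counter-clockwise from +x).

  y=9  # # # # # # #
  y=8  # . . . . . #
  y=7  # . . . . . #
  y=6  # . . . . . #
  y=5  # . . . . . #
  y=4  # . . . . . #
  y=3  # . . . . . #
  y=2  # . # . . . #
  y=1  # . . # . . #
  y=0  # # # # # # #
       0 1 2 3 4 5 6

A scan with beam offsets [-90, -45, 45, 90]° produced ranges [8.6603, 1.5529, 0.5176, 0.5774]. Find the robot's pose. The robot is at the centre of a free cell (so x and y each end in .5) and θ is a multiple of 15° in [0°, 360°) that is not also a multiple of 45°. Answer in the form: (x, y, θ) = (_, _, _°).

(x, y, θ) = (5.5, 1.5, 210°)

Enumerate (i+0.5, j+0.5, θ) over the 38 free cells and 16 admissible headings. For each, cast all 4 beams and compare to the given ranges.
  (1.5, 7.5, 345°): beam 1 = 1.9319 ≠ 8.6603 ✗
  (1.5, 3.5, 195°): beam 1 = 1.9319 ≠ 8.6603 ✗
  (3.5, 7.5, 105°): beam 1 = 2.5882 ≠ 8.6603 ✗
  …
  (5.5, 1.5, 210°): r_1=8.6603, r_2=1.5529, r_3=0.5176, r_4=0.5774 — all match ✓
Only this pose fits every beam.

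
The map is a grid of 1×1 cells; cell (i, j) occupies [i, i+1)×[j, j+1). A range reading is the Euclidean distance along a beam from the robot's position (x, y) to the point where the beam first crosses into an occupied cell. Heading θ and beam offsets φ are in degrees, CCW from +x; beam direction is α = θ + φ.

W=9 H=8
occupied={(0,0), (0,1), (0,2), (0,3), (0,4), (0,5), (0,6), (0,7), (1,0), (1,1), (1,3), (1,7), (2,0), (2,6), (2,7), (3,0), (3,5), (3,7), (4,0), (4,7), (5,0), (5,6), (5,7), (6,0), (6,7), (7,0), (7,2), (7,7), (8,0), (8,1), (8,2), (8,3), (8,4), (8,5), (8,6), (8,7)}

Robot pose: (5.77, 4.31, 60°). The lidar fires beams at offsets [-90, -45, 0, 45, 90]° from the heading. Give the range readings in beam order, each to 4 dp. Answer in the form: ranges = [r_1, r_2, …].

ranges = [2.5750, 2.3087, 3.1061, 1.7496, 2.0438]

beam 1: φ=-90°, α=330°
  d=(0.8660,-0.5000)  start (5,4)  tX=0.2656 tY=0.6200  stride 1/|dx|=1.1547 1/|dy|=2.0000
    cross x-line → (6,4), t=0.2656
    cross y-line → (6,3), t=0.6200
    cross x-line → (7,3), t=1.4203
    cross x-line → (8,3), t=2.5750 (wall)
  → r_1 = 2.5750
beam 2: φ=-45°, α=15°
  d=(0.9659,0.2588)  start (5,4)  tX=0.2381 tY=2.6660  stride 1/|dx|=1.0353 1/|dy|=3.8637
    cross x-line → (6,4), t=0.2381
    cross x-line → (7,4), t=1.2734
    cross x-line → (8,4), t=2.3087 (wall)
  → r_2 = 2.3087
beam 3: φ=0°, α=60°
  d=(0.5000,0.8660)  start (5,4)  tX=0.4600 tY=0.7967  stride 1/|dx|=2.0000 1/|dy|=1.1547
    cross x-line → (6,4), t=0.4600
    cross y-line → (6,5), t=0.7967
    cross y-line → (6,6), t=1.9514
    cross x-line → (7,6), t=2.4600
    cross y-line → (7,7), t=3.1061 (wall)
  → r_3 = 3.1061
beam 4: φ=45°, α=105°
  d=(-0.2588,0.9659)  start (5,4)  tX=2.9751 tY=0.7143  stride 1/|dx|=3.8637 1/|dy|=1.0353
    cross y-line → (5,5), t=0.7143
    cross y-line → (5,6), t=1.7496 (wall)
  → r_4 = 1.7496
beam 5: φ=90°, α=150°
  d=(-0.8660,0.5000)  start (5,4)  tX=0.8891 tY=1.3800  stride 1/|dx|=1.1547 1/|dy|=2.0000
    cross x-line → (4,4), t=0.8891
    cross y-line → (4,5), t=1.3800
    cross x-line → (3,5), t=2.0438 (wall)
  → r_5 = 2.0438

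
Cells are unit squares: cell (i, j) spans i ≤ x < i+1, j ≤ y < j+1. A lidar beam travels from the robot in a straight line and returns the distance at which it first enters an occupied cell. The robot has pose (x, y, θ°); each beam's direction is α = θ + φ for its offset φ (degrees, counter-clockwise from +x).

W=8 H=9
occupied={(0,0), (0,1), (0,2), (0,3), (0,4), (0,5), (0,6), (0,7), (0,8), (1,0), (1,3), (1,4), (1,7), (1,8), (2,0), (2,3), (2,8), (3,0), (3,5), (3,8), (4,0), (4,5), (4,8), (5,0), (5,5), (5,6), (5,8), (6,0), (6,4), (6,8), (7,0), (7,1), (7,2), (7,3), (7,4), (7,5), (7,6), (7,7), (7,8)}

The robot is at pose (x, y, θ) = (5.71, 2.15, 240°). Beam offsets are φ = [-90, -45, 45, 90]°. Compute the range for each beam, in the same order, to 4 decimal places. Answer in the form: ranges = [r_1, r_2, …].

beam 1: φ=-90°, α=150°
  d=(-0.8660,0.5000)  start (5,2)  tX=0.8198 tY=1.7000  stride 1/|dx|=1.1547 1/|dy|=2.0000
    cross x-line → (4,2), t=0.8198
    cross y-line → (4,3), t=1.7000
    cross x-line → (3,3), t=1.9745
    cross x-line → (2,3), t=3.1292 (wall)
  → r_1 = 3.1292
beam 2: φ=-45°, α=195°
  d=(-0.9659,-0.2588)  start (5,2)  tX=0.7350 tY=0.5796  stride 1/|dx|=1.0353 1/|dy|=3.8637
    cross y-line → (5,1), t=0.5796
    cross x-line → (4,1), t=0.7350
    cross x-line → (3,1), t=1.7703
    cross x-line → (2,1), t=2.8056
    cross x-line → (1,1), t=3.8409
    cross y-line → (1,0), t=4.4433 (wall)
  → r_2 = 4.4433
beam 3: φ=45°, α=285°
  d=(0.2588,-0.9659)  start (5,2)  tX=1.1205 tY=0.1553  stride 1/|dx|=3.8637 1/|dy|=1.0353
    cross y-line → (5,1), t=0.1553
    cross x-line → (6,1), t=1.1205
    cross y-line → (6,0), t=1.1906 (wall)
  → r_3 = 1.1906
beam 4: φ=90°, α=330°
  d=(0.8660,-0.5000)  start (5,2)  tX=0.3349 tY=0.3000  stride 1/|dx|=1.1547 1/|dy|=2.0000
    cross y-line → (5,1), t=0.3000
    cross x-line → (6,1), t=0.3349
    cross x-line → (7,1), t=1.4896 (wall)
  → r_4 = 1.4896

ranges = [3.1292, 4.4433, 1.1906, 1.4896]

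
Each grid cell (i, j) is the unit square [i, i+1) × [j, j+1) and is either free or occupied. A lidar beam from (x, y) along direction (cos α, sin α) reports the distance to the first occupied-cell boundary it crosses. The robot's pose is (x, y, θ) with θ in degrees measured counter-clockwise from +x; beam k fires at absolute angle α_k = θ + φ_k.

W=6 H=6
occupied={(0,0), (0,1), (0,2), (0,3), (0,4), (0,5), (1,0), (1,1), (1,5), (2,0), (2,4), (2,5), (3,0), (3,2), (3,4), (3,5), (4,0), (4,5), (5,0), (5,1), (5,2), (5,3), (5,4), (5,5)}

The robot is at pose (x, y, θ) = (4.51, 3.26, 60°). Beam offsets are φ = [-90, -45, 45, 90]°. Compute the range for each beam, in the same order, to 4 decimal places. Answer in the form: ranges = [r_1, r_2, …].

beam 1: φ=-90°, α=330°
  direction (0.8660, -0.5000); cell (4,3); t to first gridline: x 0.5658, y 0.5200 (then +1.1547 / +2.0000)
    (4,2) via y @ 0.5200
    (5,2) via x @ 0.5658  # hit
  → r_1 = 0.5658
beam 2: φ=-45°, α=15°
  direction (0.9659, 0.2588); cell (4,3); t to first gridline: x 0.5073, y 2.8591 (then +1.0353 / +3.8637)
    (5,3) via x @ 0.5073  # hit
  → r_2 = 0.5073
beam 3: φ=45°, α=105°
  direction (-0.2588, 0.9659); cell (4,3); t to first gridline: x 1.9705, y 0.7661 (then +3.8637 / +1.0353)
    (4,4) via y @ 0.7661
    (4,5) via y @ 1.8014  # hit
  → r_3 = 1.8014
beam 4: φ=90°, α=150°
  direction (-0.8660, 0.5000); cell (4,3); t to first gridline: x 0.5889, y 1.4800 (then +1.1547 / +2.0000)
    (3,3) via x @ 0.5889
    (3,4) via y @ 1.4800  # hit
  → r_4 = 1.4800

ranges = [0.5658, 0.5073, 1.8014, 1.4800]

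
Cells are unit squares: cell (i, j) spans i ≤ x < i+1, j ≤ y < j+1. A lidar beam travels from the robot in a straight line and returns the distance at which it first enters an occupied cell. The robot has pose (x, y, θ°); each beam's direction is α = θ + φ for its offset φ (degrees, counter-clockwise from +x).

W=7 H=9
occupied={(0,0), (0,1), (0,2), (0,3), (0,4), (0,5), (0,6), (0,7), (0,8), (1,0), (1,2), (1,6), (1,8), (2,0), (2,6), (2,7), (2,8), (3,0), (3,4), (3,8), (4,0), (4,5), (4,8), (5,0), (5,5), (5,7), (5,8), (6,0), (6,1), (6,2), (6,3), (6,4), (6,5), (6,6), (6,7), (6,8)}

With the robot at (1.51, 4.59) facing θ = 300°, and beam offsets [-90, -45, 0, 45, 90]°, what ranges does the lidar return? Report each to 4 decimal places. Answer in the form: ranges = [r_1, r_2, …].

ranges = [0.5889, 1.6461, 4.1454, 1.5426, 4.8200]

beam 1: φ=-90°, α=210°
  dir = (cos 210°, sin 210°) = (-0.8660, -0.5000); from cell (1,4)
  next x-line at t=0.5889, next y-line at t=1.1800; Δt_x=1.1547, Δt_y=2.0000
    x: enter (0,4) at t=0.5889 ← occupied
  → r_1 = 0.5889
beam 2: φ=-45°, α=255°
  dir = (cos 255°, sin 255°) = (-0.2588, -0.9659); from cell (1,4)
  next x-line at t=1.9705, next y-line at t=0.6108; Δt_x=3.8637, Δt_y=1.0353
    y: enter (1,3) at t=0.6108
    y: enter (1,2) at t=1.6461 ← occupied
  → r_2 = 1.6461
beam 3: φ=0°, α=300°
  dir = (cos 300°, sin 300°) = (0.5000, -0.8660); from cell (1,4)
  next x-line at t=0.9800, next y-line at t=0.6813; Δt_x=2.0000, Δt_y=1.1547
    y: enter (1,3) at t=0.6813
    x: enter (2,3) at t=0.9800
    y: enter (2,2) at t=1.8360
    x: enter (3,2) at t=2.9800
    y: enter (3,1) at t=2.9907
    y: enter (3,0) at t=4.1454 ← occupied
  → r_3 = 4.1454
beam 4: φ=45°, α=345°
  dir = (cos 345°, sin 345°) = (0.9659, -0.2588); from cell (1,4)
  next x-line at t=0.5073, next y-line at t=2.2796; Δt_x=1.0353, Δt_y=3.8637
    x: enter (2,4) at t=0.5073
    x: enter (3,4) at t=1.5426 ← occupied
  → r_4 = 1.5426
beam 5: φ=90°, α=30°
  dir = (cos 30°, sin 30°) = (0.8660, 0.5000); from cell (1,4)
  next x-line at t=0.5658, next y-line at t=0.8200; Δt_x=1.1547, Δt_y=2.0000
    x: enter (2,4) at t=0.5658
    y: enter (2,5) at t=0.8200
    x: enter (3,5) at t=1.7205
    y: enter (3,6) at t=2.8200
    x: enter (4,6) at t=2.8752
    x: enter (5,6) at t=4.0299
    y: enter (5,7) at t=4.8200 ← occupied
  → r_5 = 4.8200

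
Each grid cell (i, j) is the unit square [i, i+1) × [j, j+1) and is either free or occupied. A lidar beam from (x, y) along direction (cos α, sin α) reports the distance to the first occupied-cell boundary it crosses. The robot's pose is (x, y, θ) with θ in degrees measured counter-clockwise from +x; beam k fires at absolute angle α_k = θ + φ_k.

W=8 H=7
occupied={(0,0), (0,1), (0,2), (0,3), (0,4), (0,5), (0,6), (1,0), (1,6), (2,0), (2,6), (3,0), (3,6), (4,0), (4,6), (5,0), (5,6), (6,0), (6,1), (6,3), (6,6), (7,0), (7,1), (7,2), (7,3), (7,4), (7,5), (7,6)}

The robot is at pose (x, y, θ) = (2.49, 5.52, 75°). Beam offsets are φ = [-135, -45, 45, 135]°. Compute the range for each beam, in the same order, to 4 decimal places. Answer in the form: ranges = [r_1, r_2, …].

ranges = [5.2192, 0.9600, 0.5543, 1.7205]

beam 1: φ=-135°, α=300°
  direction (0.5000, -0.8660); cell (2,5); t to first gridline: x 1.0200, y 0.6004 (then +2.0000 / +1.1547)
    (2,4) via y @ 0.6004
    (3,4) via x @ 1.0200
    (3,3) via y @ 1.7551
    (3,2) via y @ 2.9098
    (4,2) via x @ 3.0200
    (4,1) via y @ 4.0645
    (5,1) via x @ 5.0200
    (5,0) via y @ 5.2192  # hit
  → r_1 = 5.2192
beam 2: φ=-45°, α=30°
  direction (0.8660, 0.5000); cell (2,5); t to first gridline: x 0.5889, y 0.9600 (then +1.1547 / +2.0000)
    (3,5) via x @ 0.5889
    (3,6) via y @ 0.9600  # hit
  → r_2 = 0.9600
beam 3: φ=45°, α=120°
  direction (-0.5000, 0.8660); cell (2,5); t to first gridline: x 0.9800, y 0.5543 (then +2.0000 / +1.1547)
    (2,6) via y @ 0.5543  # hit
  → r_3 = 0.5543
beam 4: φ=135°, α=210°
  direction (-0.8660, -0.5000); cell (2,5); t to first gridline: x 0.5658, y 1.0400 (then +1.1547 / +2.0000)
    (1,5) via x @ 0.5658
    (1,4) via y @ 1.0400
    (0,4) via x @ 1.7205  # hit
  → r_4 = 1.7205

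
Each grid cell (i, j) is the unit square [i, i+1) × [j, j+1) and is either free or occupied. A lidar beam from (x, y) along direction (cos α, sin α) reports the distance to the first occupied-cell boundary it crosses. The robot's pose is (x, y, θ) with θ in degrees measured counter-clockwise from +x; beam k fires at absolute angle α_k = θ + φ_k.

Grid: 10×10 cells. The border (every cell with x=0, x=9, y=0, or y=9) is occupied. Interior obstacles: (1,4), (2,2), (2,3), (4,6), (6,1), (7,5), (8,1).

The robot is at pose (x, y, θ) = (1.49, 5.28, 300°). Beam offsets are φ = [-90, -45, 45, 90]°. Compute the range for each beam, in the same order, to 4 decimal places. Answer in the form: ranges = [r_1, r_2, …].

ranges = [0.5600, 0.2899, 7.7749, 2.8983]

beam 1: φ=-90°, α=210°
  direction (-0.8660, -0.5000); cell (1,5); t to first gridline: x 0.5658, y 0.5600 (then +1.1547 / +2.0000)
    (1,4) via y @ 0.5600  # hit
  → r_1 = 0.5600
beam 2: φ=-45°, α=255°
  direction (-0.2588, -0.9659); cell (1,5); t to first gridline: x 1.8932, y 0.2899 (then +3.8637 / +1.0353)
    (1,4) via y @ 0.2899  # hit
  → r_2 = 0.2899
beam 3: φ=45°, α=345°
  direction (0.9659, -0.2588); cell (1,5); t to first gridline: x 0.5280, y 1.0818 (then +1.0353 / +3.8637)
    (2,5) via x @ 0.5280
    (2,4) via y @ 1.0818
    (3,4) via x @ 1.5633
    (4,4) via x @ 2.5985
    (5,4) via x @ 3.6338
    (6,4) via x @ 4.6691
    (6,3) via y @ 4.9455
    (7,3) via x @ 5.7044
    (8,3) via x @ 6.7396
    (9,3) via x @ 7.7749  # hit
  → r_3 = 7.7749
beam 4: φ=90°, α=30°
  direction (0.8660, 0.5000); cell (1,5); t to first gridline: x 0.5889, y 1.4400 (then +1.1547 / +2.0000)
    (2,5) via x @ 0.5889
    (2,6) via y @ 1.4400
    (3,6) via x @ 1.7436
    (4,6) via x @ 2.8983  # hit
  → r_4 = 2.8983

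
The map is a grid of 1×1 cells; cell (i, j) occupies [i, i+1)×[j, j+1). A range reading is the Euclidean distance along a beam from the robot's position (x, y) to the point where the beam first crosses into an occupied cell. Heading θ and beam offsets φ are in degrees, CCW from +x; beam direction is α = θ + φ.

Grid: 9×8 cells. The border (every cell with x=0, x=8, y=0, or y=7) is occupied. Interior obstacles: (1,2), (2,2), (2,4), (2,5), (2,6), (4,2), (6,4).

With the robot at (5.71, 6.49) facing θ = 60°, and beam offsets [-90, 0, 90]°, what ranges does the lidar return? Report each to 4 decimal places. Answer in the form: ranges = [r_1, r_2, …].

beam 1: φ=-90°, α=330°
  direction (0.8660, -0.5000); cell (5,6); t to first gridline: x 0.3349, y 0.9800 (then +1.1547 / +2.0000)
    (6,6) via x @ 0.3349
    (6,5) via y @ 0.9800
    (7,5) via x @ 1.4896
    (8,5) via x @ 2.6443  # hit
  → r_1 = 2.6443
beam 2: φ=0°, α=60°
  direction (0.5000, 0.8660); cell (5,6); t to first gridline: x 0.5800, y 0.5889 (then +2.0000 / +1.1547)
    (6,6) via x @ 0.5800
    (6,7) via y @ 0.5889  # hit
  → r_2 = 0.5889
beam 3: φ=90°, α=150°
  direction (-0.8660, 0.5000); cell (5,6); t to first gridline: x 0.8198, y 1.0200 (then +1.1547 / +2.0000)
    (4,6) via x @ 0.8198
    (4,7) via y @ 1.0200  # hit
  → r_3 = 1.0200

ranges = [2.6443, 0.5889, 1.0200]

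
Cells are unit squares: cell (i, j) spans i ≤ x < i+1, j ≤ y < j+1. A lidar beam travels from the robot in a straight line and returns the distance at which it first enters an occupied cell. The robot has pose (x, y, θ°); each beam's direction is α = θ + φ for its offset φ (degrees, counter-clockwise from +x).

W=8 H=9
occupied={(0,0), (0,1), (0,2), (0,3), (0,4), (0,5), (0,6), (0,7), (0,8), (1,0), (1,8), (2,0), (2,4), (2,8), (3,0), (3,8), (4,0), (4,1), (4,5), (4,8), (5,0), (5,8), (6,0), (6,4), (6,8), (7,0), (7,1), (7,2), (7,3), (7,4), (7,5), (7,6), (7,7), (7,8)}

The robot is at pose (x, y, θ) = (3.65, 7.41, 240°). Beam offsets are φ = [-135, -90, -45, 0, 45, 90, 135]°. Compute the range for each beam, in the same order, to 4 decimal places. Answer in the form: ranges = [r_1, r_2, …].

beam 1: φ=-135°, α=105°
  cosα=-0.2588 sinα=0.9659 | (3,7) | tMaxX 2.5114 tMaxY 0.6108 | tΔX 3.8637 tΔY 1.0353
    t=0.6108 [y] (3,8) — stop
  → r_1 = 0.6108
beam 2: φ=-90°, α=150°
  cosα=-0.8660 sinα=0.5000 | (3,7) | tMaxX 0.7506 tMaxY 1.1800 | tΔX 1.1547 tΔY 2.0000
    t=0.7506 [x] (2,7)
    t=1.1800 [y] (2,8) — stop
  → r_2 = 1.1800
beam 3: φ=-45°, α=195°
  cosα=-0.9659 sinα=-0.2588 | (3,7) | tMaxX 0.6729 tMaxY 1.5841 | tΔX 1.0353 tΔY 3.8637
    t=0.6729 [x] (2,7)
    t=1.5841 [y] (2,6)
    t=1.7082 [x] (1,6)
    t=2.7435 [x] (0,6) — stop
  → r_3 = 2.7435
beam 4: φ=0°, α=240°
  cosα=-0.5000 sinα=-0.8660 | (3,7) | tMaxX 1.3000 tMaxY 0.4734 | tΔX 2.0000 tΔY 1.1547
    t=0.4734 [y] (3,6)
    t=1.3000 [x] (2,6)
    t=1.6281 [y] (2,5)
    t=2.7828 [y] (2,4) — stop
  → r_4 = 2.7828
beam 5: φ=45°, α=285°
  cosα=0.2588 sinα=-0.9659 | (3,7) | tMaxX 1.3523 tMaxY 0.4245 | tΔX 3.8637 tΔY 1.0353
    t=0.4245 [y] (3,6)
    t=1.3523 [x] (4,6)
    t=1.4597 [y] (4,5) — stop
  → r_5 = 1.4597
beam 6: φ=90°, α=330°
  cosα=0.8660 sinα=-0.5000 | (3,7) | tMaxX 0.4041 tMaxY 0.8200 | tΔX 1.1547 tΔY 2.0000
    t=0.4041 [x] (4,7)
    t=0.8200 [y] (4,6)
    t=1.5588 [x] (5,6)
    t=2.7135 [x] (6,6)
    t=2.8200 [y] (6,5)
    t=3.8682 [x] (7,5) — stop
  → r_6 = 3.8682
beam 7: φ=135°, α=15°
  cosα=0.9659 sinα=0.2588 | (3,7) | tMaxX 0.3623 tMaxY 2.2796 | tΔX 1.0353 tΔY 3.8637
    t=0.3623 [x] (4,7)
    t=1.3976 [x] (5,7)
    t=2.2796 [y] (5,8) — stop
  → r_7 = 2.2796

ranges = [0.6108, 1.1800, 2.7435, 2.7828, 1.4597, 3.8682, 2.2796]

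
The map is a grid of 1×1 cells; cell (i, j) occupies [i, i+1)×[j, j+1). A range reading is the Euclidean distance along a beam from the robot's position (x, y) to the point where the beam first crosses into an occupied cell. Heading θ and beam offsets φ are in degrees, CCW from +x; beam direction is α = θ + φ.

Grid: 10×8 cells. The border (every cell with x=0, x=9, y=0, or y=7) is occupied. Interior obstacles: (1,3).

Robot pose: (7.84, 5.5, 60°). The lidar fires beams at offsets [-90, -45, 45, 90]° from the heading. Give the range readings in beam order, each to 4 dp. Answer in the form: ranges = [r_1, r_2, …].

ranges = [1.3395, 1.2009, 1.5529, 3.0000]

beam 1: φ=-90°, α=330°
  dir = (cos 330°, sin 330°) = (0.8660, -0.5000); from cell (7,5)
  next x-line at t=0.1848, next y-line at t=1.0000; Δt_x=1.1547, Δt_y=2.0000
    x: enter (8,5) at t=0.1848
    y: enter (8,4) at t=1.0000
    x: enter (9,4) at t=1.3395 ← occupied
  → r_1 = 1.3395
beam 2: φ=-45°, α=15°
  dir = (cos 15°, sin 15°) = (0.9659, 0.2588); from cell (7,5)
  next x-line at t=0.1656, next y-line at t=1.9319; Δt_x=1.0353, Δt_y=3.8637
    x: enter (8,5) at t=0.1656
    x: enter (9,5) at t=1.2009 ← occupied
  → r_2 = 1.2009
beam 3: φ=45°, α=105°
  dir = (cos 105°, sin 105°) = (-0.2588, 0.9659); from cell (7,5)
  next x-line at t=3.2455, next y-line at t=0.5176; Δt_x=3.8637, Δt_y=1.0353
    y: enter (7,6) at t=0.5176
    y: enter (7,7) at t=1.5529 ← occupied
  → r_3 = 1.5529
beam 4: φ=90°, α=150°
  dir = (cos 150°, sin 150°) = (-0.8660, 0.5000); from cell (7,5)
  next x-line at t=0.9699, next y-line at t=1.0000; Δt_x=1.1547, Δt_y=2.0000
    x: enter (6,5) at t=0.9699
    y: enter (6,6) at t=1.0000
    x: enter (5,6) at t=2.1246
    y: enter (5,7) at t=3.0000 ← occupied
  → r_4 = 3.0000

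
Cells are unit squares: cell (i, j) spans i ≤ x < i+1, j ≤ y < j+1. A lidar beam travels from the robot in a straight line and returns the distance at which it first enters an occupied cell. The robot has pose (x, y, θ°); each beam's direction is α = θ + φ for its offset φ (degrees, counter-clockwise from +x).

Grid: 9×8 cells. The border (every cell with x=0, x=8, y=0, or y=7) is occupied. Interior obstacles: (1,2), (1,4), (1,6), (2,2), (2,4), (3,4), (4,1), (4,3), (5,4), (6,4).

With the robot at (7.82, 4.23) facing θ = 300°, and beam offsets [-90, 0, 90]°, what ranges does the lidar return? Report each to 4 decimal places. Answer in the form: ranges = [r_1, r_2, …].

beam 1: φ=-90°, α=210°
  d=(-0.8660,-0.5000)  start (7,4)  tX=0.9469 tY=0.4600  stride 1/|dx|=1.1547 1/|dy|=2.0000
    cross y-line → (7,3), t=0.4600
    cross x-line → (6,3), t=0.9469
    cross x-line → (5,3), t=2.1016
    cross y-line → (5,2), t=2.4600
    cross x-line → (4,2), t=3.2563
    cross x-line → (3,2), t=4.4110
    cross y-line → (3,1), t=4.4600
    cross x-line → (2,1), t=5.5657
    cross y-line → (2,0), t=6.4600 (wall)
  → r_1 = 6.4600
beam 2: φ=0°, α=300°
  d=(0.5000,-0.8660)  start (7,4)  tX=0.3600 tY=0.2656  stride 1/|dx|=2.0000 1/|dy|=1.1547
    cross y-line → (7,3), t=0.2656
    cross x-line → (8,3), t=0.3600 (wall)
  → r_2 = 0.3600
beam 3: φ=90°, α=30°
  d=(0.8660,0.5000)  start (7,4)  tX=0.2078 tY=1.5400  stride 1/|dx|=1.1547 1/|dy|=2.0000
    cross x-line → (8,4), t=0.2078 (wall)
  → r_3 = 0.2078

ranges = [6.4600, 0.3600, 0.2078]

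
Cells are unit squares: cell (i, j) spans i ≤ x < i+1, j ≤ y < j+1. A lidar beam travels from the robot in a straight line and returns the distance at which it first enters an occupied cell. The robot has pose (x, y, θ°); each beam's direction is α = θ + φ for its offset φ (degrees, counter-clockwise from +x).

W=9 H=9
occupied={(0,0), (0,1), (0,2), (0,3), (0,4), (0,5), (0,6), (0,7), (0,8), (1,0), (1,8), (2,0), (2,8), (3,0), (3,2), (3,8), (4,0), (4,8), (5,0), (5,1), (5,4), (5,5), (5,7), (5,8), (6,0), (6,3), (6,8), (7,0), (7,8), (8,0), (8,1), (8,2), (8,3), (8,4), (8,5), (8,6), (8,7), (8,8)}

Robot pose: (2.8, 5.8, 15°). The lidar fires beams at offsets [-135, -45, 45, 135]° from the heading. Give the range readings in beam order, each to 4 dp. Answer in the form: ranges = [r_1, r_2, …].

beam 1: φ=-135°, α=240°
  direction (-0.5000, -0.8660); cell (2,5); t to first gridline: x 1.6000, y 0.9238 (then +2.0000 / +1.1547)
    (2,4) via y @ 0.9238
    (1,4) via x @ 1.6000
    (1,3) via y @ 2.0785
    (1,2) via y @ 3.2332
    (0,2) via x @ 3.6000  # hit
  → r_1 = 3.6000
beam 2: φ=-45°, α=330°
  direction (0.8660, -0.5000); cell (2,5); t to first gridline: x 0.2309, y 1.6000 (then +1.1547 / +2.0000)
    (3,5) via x @ 0.2309
    (4,5) via x @ 1.3856
    (4,4) via y @ 1.6000
    (5,4) via x @ 2.5403  # hit
  → r_2 = 2.5403
beam 3: φ=45°, α=60°
  direction (0.5000, 0.8660); cell (2,5); t to first gridline: x 0.4000, y 0.2309 (then +2.0000 / +1.1547)
    (2,6) via y @ 0.2309
    (3,6) via x @ 0.4000
    (3,7) via y @ 1.3856
    (4,7) via x @ 2.4000
    (4,8) via y @ 2.5403  # hit
  → r_3 = 2.5403
beam 4: φ=135°, α=150°
  direction (-0.8660, 0.5000); cell (2,5); t to first gridline: x 0.9238, y 0.4000 (then +1.1547 / +2.0000)
    (2,6) via y @ 0.4000
    (1,6) via x @ 0.9238
    (0,6) via x @ 2.0785  # hit
  → r_4 = 2.0785

ranges = [3.6000, 2.5403, 2.5403, 2.0785]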